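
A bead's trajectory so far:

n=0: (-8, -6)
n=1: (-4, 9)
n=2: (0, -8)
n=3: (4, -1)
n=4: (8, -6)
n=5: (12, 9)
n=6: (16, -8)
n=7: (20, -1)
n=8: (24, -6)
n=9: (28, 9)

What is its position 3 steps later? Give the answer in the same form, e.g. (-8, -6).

The first coordinate changes by +4 each step, so at step 12 it is -8 + 12·(4) = 40.
The second coordinate repeats the cycle [-6, 9, -8, -1] with period 4; step 12 mod 4 = 0, giving -6.

(40, -6)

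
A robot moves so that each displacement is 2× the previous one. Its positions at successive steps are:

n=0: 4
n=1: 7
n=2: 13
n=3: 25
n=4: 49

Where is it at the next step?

97

The jumps are +3, +6, +12, +24 — a geometric progression with ratio 2.
step 5: 49 + 48 → 97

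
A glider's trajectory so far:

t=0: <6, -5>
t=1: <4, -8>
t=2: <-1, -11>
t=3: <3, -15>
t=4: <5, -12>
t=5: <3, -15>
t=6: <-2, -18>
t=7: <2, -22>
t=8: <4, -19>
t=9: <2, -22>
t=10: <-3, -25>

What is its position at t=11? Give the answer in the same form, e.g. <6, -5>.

The moves between consecutive positions are <-2, -3>, <-5, -3>, <+4, -4>, <+2, +3>, <-2, -3>, <-5, -3>, <+4, -4>, <+2, +3>, <-2, -3>, <-5, -3>; they repeat the 4-cycle [<-2, -3>, <-5, -3>, <+4, -4>, <+2, +3>].
step 11: apply <+4, -4> → <1, -29>

<1, -29>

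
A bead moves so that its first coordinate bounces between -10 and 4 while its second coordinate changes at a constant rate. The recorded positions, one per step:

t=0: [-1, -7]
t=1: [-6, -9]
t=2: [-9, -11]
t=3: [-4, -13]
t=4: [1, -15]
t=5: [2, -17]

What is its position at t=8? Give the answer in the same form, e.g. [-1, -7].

The first coordinate reflects between -10 and 4, moving 5 per step.
  step 6: 2 → -3
  step 7: -3 → -8
  step 8: -8 → -7
The second coordinate changes by -2 each step: at step 8 it is -23.

[-7, -23]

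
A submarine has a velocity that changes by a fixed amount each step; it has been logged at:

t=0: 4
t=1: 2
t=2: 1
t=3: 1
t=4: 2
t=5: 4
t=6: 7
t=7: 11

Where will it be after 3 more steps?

First differences are -2, -1, +0, +1, +2, +3, +4; their common second difference is +1 (constant acceleration).
step 8: 11 + 5 → 16
step 9: 16 + 6 → 22
step 10: 22 + 7 → 29

29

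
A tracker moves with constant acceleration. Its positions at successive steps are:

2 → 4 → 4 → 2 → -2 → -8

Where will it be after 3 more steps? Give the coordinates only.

-38

First differences are +2, +0, -2, -4, -6; their common second difference is -2 (constant acceleration).
step 6: -8 − 8 → -16
step 7: -16 − 10 → -26
step 8: -26 − 12 → -38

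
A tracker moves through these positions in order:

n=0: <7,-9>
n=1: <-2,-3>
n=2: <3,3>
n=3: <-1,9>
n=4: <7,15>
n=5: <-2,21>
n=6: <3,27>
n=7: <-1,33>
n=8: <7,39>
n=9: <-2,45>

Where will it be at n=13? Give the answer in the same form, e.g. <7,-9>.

First: cycles through 7, -2, 3, -1 every 4 steps. Step 13 lands at position 1 of the cycle → -2.
Second: linear, +6 per step → 69 at step 13.

<-2,69>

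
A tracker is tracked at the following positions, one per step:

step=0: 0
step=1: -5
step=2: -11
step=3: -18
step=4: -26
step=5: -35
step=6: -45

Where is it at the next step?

Taking differences between consecutive positions: -5, -6, -7, -8, -9, -10. These grow by -1 each step.
step 7: -45 − 11 → -56

-56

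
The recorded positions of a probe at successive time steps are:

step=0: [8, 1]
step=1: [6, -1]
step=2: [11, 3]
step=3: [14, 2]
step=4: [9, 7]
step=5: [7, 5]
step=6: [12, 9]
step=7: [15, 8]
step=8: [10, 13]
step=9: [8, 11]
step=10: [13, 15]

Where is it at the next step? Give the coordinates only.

Differencing gives [-2, -2], [+5, +4], [+3, -1], [-5, +5], [-2, -2], [+5, +4], [+3, -1], [-5, +5], [-2, -2], [+5, +4]. This is the pattern [-2, -2], [+5, +4], [+3, -1], [-5, +5] repeated.
step 11: apply [+3, -1] → [16, 14]

[16, 14]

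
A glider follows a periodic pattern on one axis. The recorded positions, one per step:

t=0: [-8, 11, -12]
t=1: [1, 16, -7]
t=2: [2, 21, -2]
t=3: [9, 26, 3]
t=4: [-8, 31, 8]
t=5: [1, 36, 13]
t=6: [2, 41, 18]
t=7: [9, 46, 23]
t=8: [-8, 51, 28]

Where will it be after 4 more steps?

First: cycles through -8, 1, 2, 9 every 4 steps. Step 12 lands at position 0 of the cycle → -8.
Second: linear, +5 per step → 71 at step 12.
Third: linear, +5 per step → 48 at step 12.

[-8, 71, 48]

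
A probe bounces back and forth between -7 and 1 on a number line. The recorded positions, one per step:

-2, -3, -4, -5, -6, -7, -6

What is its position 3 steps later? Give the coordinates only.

The value travels 1 per step and bounces off the walls at -7 and 1.
  step 7: -6 → -5
  step 8: -5 → -4
  step 9: -4 → -3

-3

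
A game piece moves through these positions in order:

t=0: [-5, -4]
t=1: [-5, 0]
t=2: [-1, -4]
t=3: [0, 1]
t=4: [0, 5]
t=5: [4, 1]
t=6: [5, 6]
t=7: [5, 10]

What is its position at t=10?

[10, 15]

The moves between consecutive positions are [+0, +4], [+4, -4], [+1, +5], [+0, +4], [+4, -4], [+1, +5], [+0, +4]; they repeat the 3-cycle [[+0, +4], [+4, -4], [+1, +5]].
step 8: apply [+4, -4] → [9, 6]
step 9: apply [+1, +5] → [10, 11]
step 10: apply [+0, +4] → [10, 15]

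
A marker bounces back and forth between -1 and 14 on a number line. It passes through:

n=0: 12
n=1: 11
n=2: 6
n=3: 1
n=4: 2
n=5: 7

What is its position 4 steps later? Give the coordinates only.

1

The value travels 5 per step and bounces off the walls at -1 and 14.
  step 6: 7 → 12
  step 7: 12 → 11
  step 8: 11 → 6
  step 9: 6 → 1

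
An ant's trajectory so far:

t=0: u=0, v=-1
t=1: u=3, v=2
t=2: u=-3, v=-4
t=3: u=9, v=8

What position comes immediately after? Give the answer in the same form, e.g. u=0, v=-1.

u=-15, v=-16

Step-to-step displacements: (+3, +3), (-6, -6), (+12, +12); each is -2× the previous.
step 4: u=9, v=8 + (-24, -24) → u=-15, v=-16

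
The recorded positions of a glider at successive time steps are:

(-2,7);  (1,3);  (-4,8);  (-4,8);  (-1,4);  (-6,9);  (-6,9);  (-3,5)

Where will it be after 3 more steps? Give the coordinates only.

(-5,6)

Step-to-step displacements: (+3,-4), (-5,+5), (+0,+0), (+3,-4), (-5,+5), (+0,+0), (+3,-4) — a repeating cycle of length 3.
step 8: apply (-5,+5) → (-8,10)
step 9: apply (+0,+0) → (-8,10)
step 10: apply (+3,-4) → (-5,6)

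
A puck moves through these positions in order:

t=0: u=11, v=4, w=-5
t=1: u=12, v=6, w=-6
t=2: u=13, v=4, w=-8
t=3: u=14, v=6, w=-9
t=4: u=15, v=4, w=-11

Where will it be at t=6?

u=17, v=4, w=-14

Step-to-step displacements: (+1,+2,-1), (+1,-2,-2), (+1,+2,-1), (+1,-2,-2) — a repeating cycle of length 2.
step 5: apply (+1,+2,-1) → u=16, v=6, w=-12
step 6: apply (+1,-2,-2) → u=17, v=4, w=-14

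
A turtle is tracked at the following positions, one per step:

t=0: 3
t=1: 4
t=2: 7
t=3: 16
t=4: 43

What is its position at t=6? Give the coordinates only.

367

The jumps are +1, +3, +9, +27 — a geometric progression with ratio 3.
step 5: 43 + 81 → 124
step 6: 124 + 243 → 367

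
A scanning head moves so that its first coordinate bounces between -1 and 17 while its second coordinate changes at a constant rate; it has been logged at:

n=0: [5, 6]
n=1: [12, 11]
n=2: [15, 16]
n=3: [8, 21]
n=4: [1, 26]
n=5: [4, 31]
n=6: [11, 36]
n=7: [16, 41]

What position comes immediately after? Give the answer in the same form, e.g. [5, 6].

[9, 46]

The first coordinate travels 7 per step and bounces off the walls at -1 and 17.
  step 8: 16 → 9
The second coordinate changes by +5 each step: at step 8 it is 46.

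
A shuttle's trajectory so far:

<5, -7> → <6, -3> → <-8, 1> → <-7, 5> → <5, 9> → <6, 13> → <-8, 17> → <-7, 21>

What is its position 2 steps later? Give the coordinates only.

<6, 29>

The first coordinate repeats the cycle [5, 6, -8, -7] with period 4; step 9 mod 4 = 1, giving 6.
The second coordinate changes by +4 each step, so at step 9 it is -7 + 9·(4) = 29.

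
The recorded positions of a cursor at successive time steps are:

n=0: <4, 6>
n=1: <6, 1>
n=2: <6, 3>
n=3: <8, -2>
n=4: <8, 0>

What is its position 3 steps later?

<12, -8>

Step-to-step displacements: <+2, -5>, <+0, +2>, <+2, -5>, <+0, +2> — a repeating cycle of length 2.
step 5: apply <+2, -5> → <10, -5>
step 6: apply <+0, +2> → <10, -3>
step 7: apply <+2, -5> → <12, -8>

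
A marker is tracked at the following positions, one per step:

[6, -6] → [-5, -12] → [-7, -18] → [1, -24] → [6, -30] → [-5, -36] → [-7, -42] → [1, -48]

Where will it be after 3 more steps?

[-7, -66]

First: cycles through 6, -5, -7, 1 every 4 steps. Step 10 lands at position 2 of the cycle → -7.
Second: linear, -6 per step → -66 at step 10.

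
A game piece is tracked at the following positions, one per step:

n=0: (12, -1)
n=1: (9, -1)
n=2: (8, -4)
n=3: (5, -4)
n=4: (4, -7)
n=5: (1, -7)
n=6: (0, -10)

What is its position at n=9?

(-7, -13)

Step-to-step displacements: (-3, +0), (-1, -3), (-3, +0), (-1, -3), (-3, +0), (-1, -3) — a repeating cycle of length 2.
step 7: apply (-3, +0) → (-3, -10)
step 8: apply (-1, -3) → (-4, -13)
step 9: apply (-3, +0) → (-7, -13)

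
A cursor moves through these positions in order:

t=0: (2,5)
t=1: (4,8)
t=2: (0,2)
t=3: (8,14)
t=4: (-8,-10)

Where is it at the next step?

(24,38)

Consecutive displacements (+2,+3), (-4,-6), (+8,+12), (-16,-24) scale by a factor of -2 each step.
step 5: (-8,-10) + (+32,+48) → (24,38)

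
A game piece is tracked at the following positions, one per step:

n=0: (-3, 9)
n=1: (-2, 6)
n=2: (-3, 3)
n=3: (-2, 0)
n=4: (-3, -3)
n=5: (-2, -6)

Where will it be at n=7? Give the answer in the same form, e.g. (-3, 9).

(-2, -12)

The first coordinate repeats the cycle [-3, -2] with period 2; step 7 mod 2 = 1, giving -2.
The second coordinate changes by -3 each step, so at step 7 it is 9 + 7·(-3) = -12.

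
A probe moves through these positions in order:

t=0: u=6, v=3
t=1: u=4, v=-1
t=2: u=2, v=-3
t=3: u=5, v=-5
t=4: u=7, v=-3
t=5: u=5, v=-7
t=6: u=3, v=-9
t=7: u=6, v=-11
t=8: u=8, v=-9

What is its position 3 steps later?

u=7, v=-17

Step-to-step displacements: (-2, -4), (-2, -2), (+3, -2), (+2, +2), (-2, -4), (-2, -2), (+3, -2), (+2, +2) — a repeating cycle of length 4.
step 9: apply (-2, -4) → u=6, v=-13
step 10: apply (-2, -2) → u=4, v=-15
step 11: apply (+3, -2) → u=7, v=-17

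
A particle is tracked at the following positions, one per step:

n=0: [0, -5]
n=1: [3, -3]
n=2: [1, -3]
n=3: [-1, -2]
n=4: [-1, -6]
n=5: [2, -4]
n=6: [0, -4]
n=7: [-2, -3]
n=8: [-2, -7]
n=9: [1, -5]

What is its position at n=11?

Differencing gives [+3, +2], [-2, +0], [-2, +1], [+0, -4], [+3, +2], [-2, +0], [-2, +1], [+0, -4], [+3, +2]. This is the pattern [+3, +2], [-2, +0], [-2, +1], [+0, -4] repeated.
step 10: apply [-2, +0] → [-1, -5]
step 11: apply [-2, +1] → [-3, -4]

[-3, -4]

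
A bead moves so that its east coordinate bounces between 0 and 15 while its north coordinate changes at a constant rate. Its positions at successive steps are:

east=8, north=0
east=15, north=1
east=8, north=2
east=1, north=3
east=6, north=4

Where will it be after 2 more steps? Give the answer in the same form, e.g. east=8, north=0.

The east coordinate reflects between 0 and 15, moving 7 per step.
  step 5: 6 → 13
  step 6: 13 → 10
The north coordinate changes by +1 each step: at step 6 it is 6.

east=10, north=6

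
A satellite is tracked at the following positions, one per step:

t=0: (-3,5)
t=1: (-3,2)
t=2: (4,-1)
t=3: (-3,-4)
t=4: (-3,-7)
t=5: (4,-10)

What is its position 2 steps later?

(-3,-16)

First: cycles through -3, -3, 4 every 3 steps. Step 7 lands at position 1 of the cycle → -3.
Second: linear, -3 per step → -16 at step 7.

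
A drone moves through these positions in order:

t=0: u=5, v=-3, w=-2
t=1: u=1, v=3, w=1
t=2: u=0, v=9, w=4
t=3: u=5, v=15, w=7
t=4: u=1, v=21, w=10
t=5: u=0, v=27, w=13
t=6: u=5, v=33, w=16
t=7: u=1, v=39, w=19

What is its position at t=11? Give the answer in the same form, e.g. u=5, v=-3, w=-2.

u=0, v=63, w=31

The u coordinate repeats the cycle [5, 1, 0] with period 3; step 11 mod 3 = 2, giving 0.
The v coordinate changes by +6 each step, so at step 11 it is -3 + 11·(6) = 63.
The w coordinate changes by +3 each step, so at step 11 it is -2 + 11·(3) = 31.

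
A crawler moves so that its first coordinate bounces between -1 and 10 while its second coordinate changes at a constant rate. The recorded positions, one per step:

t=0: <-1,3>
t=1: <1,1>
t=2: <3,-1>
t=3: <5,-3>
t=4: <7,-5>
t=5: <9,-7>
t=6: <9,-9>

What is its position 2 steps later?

<5,-13>

The first coordinate reflects between -1 and 10, moving 2 per step.
  step 7: 9 → 7
  step 8: 7 → 5
The second coordinate changes by -2 each step: at step 8 it is -13.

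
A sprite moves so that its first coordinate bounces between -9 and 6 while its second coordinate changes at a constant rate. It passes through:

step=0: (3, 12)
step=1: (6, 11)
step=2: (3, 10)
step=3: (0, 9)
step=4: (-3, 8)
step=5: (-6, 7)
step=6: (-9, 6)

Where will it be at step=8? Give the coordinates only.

The first coordinate travels 3 per step and bounces off the walls at -9 and 6.
  step 7: -9 → -6
  step 8: -6 → -3
The second coordinate changes by -1 each step: at step 8 it is 4.

(-3, 4)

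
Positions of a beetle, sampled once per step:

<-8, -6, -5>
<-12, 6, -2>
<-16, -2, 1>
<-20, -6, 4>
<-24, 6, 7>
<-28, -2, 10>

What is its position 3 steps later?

<-40, -2, 19>

The first coordinate changes by -4 each step, so at step 8 it is -8 + 8·(-4) = -40.
The second coordinate repeats the cycle [-6, 6, -2] with period 3; step 8 mod 3 = 2, giving -2.
The third coordinate changes by +3 each step, so at step 8 it is -5 + 8·(3) = 19.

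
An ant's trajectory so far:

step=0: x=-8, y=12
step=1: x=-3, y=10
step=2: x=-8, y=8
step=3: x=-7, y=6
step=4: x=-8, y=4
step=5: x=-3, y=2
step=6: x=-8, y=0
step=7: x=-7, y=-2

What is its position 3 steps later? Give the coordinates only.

x=-8, y=-8

X: cycles through -8, -3, -8, -7 every 4 steps. Step 10 lands at position 2 of the cycle → -8.
Y: linear, -2 per step → -8 at step 10.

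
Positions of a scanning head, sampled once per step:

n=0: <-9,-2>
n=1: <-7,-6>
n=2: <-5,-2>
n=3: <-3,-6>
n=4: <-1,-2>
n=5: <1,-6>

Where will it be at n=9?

<9,-6>

First: linear, +2 per step → 9 at step 9.
Second: cycles through -2, -6 every 2 steps. Step 9 lands at position 1 of the cycle → -6.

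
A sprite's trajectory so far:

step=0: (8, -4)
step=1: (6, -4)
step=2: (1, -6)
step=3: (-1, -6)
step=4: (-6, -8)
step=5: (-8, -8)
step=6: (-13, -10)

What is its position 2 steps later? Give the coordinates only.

Differencing gives (-2, +0), (-5, -2), (-2, +0), (-5, -2), (-2, +0), (-5, -2). This is the pattern (-2, +0), (-5, -2) repeated.
step 7: apply (-2, +0) → (-15, -10)
step 8: apply (-5, -2) → (-20, -12)

(-20, -12)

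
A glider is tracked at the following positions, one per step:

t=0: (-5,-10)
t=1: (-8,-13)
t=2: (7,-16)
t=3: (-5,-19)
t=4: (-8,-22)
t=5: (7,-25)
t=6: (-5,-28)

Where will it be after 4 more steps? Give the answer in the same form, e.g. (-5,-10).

The first coordinate repeats the cycle [-5, -8, 7] with period 3; step 10 mod 3 = 1, giving -8.
The second coordinate changes by -3 each step, so at step 10 it is -10 + 10·(-3) = -40.

(-8,-40)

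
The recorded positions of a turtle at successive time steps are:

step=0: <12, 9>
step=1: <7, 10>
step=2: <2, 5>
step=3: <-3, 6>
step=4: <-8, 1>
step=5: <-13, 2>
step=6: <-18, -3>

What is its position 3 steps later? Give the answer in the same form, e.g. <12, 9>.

<-33, -6>

Differencing gives <-5, +1>, <-5, -5>, <-5, +1>, <-5, -5>, <-5, +1>, <-5, -5>. This is the pattern <-5, +1>, <-5, -5> repeated.
step 7: apply <-5, +1> → <-23, -2>
step 8: apply <-5, -5> → <-28, -7>
step 9: apply <-5, +1> → <-33, -6>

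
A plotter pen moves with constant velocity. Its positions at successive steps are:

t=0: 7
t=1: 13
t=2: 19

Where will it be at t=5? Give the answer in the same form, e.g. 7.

Each step adds +6 to the position.
step 3: 19 + 6 → 25
step 4: 25 + 6 → 31
step 5: 31 + 6 → 37

37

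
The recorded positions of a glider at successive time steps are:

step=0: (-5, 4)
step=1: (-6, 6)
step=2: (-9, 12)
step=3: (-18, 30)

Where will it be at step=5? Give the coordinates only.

(-126, 246)

Consecutive displacements (-1, +2), (-3, +6), (-9, +18) scale by a factor of 3 each step.
step 4: (-18, 30) + (-27, +54) → (-45, 84)
step 5: (-45, 84) + (-81, +162) → (-126, 246)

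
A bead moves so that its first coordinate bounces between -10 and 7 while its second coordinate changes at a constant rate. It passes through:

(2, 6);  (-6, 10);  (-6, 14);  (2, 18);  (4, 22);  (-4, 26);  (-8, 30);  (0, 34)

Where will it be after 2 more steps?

The first coordinate reflects between -10 and 7, moving 8 per step.
  step 8: 0 → 6
  step 9: 6 → -2
The second coordinate changes by +4 each step: at step 9 it is 42.

(-2, 42)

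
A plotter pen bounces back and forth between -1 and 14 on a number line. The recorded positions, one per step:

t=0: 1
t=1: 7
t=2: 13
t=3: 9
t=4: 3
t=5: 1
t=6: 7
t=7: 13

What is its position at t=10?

The value travels 6 per step and bounces off the walls at -1 and 14.
  step 8: 13 → 9
  step 9: 9 → 3
  step 10: 3 → 1

1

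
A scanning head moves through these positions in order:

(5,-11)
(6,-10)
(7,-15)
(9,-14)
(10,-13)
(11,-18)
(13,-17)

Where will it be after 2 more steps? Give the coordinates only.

The moves between consecutive positions are (+1,+1), (+1,-5), (+2,+1), (+1,+1), (+1,-5), (+2,+1); they repeat the 3-cycle [(+1,+1), (+1,-5), (+2,+1)].
step 7: apply (+1,+1) → (14,-16)
step 8: apply (+1,-5) → (15,-21)

(15,-21)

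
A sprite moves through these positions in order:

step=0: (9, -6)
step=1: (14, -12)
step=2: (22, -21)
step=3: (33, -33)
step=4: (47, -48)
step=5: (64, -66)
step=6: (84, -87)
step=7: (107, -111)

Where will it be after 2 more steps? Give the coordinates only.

(162, -168)

Successive displacements: (+5, -6), (+8, -9), (+11, -12), (+14, -15), (+17, -18), (+20, -21), (+23, -24) — each changes by (+3, -3).
step 8: (107, -111) + (+26, -27) → (133, -138)
step 9: (133, -138) + (+29, -30) → (162, -168)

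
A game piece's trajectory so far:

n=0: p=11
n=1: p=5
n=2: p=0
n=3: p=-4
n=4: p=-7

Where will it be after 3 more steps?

p=-10

Successive displacements: -6, -5, -4, -3 — each changes by +1.
step 5: -7 − 2 → p=-9
step 6: -9 − 1 → p=-10
step 7: -10 + 0 → p=-10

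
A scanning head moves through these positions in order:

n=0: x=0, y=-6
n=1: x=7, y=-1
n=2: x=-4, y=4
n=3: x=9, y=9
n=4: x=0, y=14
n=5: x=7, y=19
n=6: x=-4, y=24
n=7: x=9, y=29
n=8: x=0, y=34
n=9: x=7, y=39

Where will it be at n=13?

X: cycles through 0, 7, -4, 9 every 4 steps. Step 13 lands at position 1 of the cycle → 7.
Y: linear, +5 per step → 59 at step 13.

x=7, y=59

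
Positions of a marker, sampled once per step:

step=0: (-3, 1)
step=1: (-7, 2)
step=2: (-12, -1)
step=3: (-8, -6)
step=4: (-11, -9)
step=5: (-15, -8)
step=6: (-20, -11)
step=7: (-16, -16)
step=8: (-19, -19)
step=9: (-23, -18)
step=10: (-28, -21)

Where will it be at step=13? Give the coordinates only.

Step-to-step displacements: (-4, +1), (-5, -3), (+4, -5), (-3, -3), (-4, +1), (-5, -3), (+4, -5), (-3, -3), (-4, +1), (-5, -3) — a repeating cycle of length 4.
step 11: apply (+4, -5) → (-24, -26)
step 12: apply (-3, -3) → (-27, -29)
step 13: apply (-4, +1) → (-31, -28)

(-31, -28)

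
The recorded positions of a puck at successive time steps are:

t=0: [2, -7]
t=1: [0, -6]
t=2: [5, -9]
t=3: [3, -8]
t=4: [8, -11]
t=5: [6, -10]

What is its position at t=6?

Differencing gives [-2, +1], [+5, -3], [-2, +1], [+5, -3], [-2, +1]. This is the pattern [-2, +1], [+5, -3] repeated.
step 6: apply [+5, -3] → [11, -13]

[11, -13]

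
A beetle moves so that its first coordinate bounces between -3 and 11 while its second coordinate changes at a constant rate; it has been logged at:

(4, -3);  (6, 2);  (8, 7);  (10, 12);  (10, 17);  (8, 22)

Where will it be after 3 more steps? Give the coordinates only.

(2, 37)

The first coordinate travels 2 per step and bounces off the walls at -3 and 11.
  step 6: 8 → 6
  step 7: 6 → 4
  step 8: 4 → 2
The second coordinate changes by +5 each step: at step 8 it is 37.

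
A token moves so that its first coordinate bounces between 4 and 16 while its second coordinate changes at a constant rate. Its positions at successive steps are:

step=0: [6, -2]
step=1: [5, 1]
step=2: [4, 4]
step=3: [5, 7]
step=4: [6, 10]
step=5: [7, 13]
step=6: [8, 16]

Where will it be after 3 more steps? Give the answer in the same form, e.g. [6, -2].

[11, 25]

The first coordinate travels 1 per step and bounces off the walls at 4 and 16.
  step 7: 8 → 9
  step 8: 9 → 10
  step 9: 10 → 11
The second coordinate changes by +3 each step: at step 9 it is 25.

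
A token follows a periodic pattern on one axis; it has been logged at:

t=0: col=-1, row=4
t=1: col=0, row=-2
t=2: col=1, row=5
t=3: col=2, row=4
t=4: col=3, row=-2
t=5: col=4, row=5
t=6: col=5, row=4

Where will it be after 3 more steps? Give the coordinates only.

col=8, row=4

Col: linear, +1 per step → 8 at step 9.
Row: cycles through 4, -2, 5 every 3 steps. Step 9 lands at position 0 of the cycle → 4.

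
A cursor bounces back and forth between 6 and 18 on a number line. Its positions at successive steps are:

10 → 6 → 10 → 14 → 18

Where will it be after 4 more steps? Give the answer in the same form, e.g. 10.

10

The value travels 4 per step and bounces off the walls at 6 and 18.
  step 5: 18 → 14
  step 6: 14 → 10
  step 7: 10 → 6
  step 8: 6 → 10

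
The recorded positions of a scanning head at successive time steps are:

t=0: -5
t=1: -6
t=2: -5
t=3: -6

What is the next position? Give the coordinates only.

Step-to-step displacements: -1, +1, -1; each is -1× the previous.
step 4: -6 + 1 → -5

-5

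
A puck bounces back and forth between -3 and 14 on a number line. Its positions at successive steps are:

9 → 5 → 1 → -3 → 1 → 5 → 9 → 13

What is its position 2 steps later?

The value travels 4 per step and bounces off the walls at -3 and 14.
  step 8: 13 → 11
  step 9: 11 → 7

7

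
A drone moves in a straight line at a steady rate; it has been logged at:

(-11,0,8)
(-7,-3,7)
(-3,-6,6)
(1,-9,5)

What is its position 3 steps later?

Constant displacement of (+4,-3,-1) per step.
step 4: (1,-9,5) + (+4,-3,-1) → (5,-12,4)
step 5: (5,-12,4) + (+4,-3,-1) → (9,-15,3)
step 6: (9,-15,3) + (+4,-3,-1) → (13,-18,2)

(13,-18,2)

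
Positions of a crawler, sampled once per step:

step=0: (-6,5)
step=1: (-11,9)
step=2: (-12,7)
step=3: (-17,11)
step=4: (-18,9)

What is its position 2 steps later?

(-24,11)

Step-to-step displacements: (-5,+4), (-1,-2), (-5,+4), (-1,-2) — a repeating cycle of length 2.
step 5: apply (-5,+4) → (-23,13)
step 6: apply (-1,-2) → (-24,11)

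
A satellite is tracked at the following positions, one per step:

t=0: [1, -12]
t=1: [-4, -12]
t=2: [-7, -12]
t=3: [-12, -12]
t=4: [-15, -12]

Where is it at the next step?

Step-to-step displacements: [-5, +0], [-3, +0], [-5, +0], [-3, +0] — a repeating cycle of length 2.
step 5: apply [-5, +0] → [-20, -12]

[-20, -12]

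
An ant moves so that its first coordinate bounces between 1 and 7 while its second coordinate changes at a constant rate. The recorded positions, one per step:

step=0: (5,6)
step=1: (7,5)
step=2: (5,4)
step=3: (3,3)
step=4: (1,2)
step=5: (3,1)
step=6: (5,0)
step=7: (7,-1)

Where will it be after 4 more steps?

The first coordinate reflects between 1 and 7, moving 2 per step.
  step 8: 7 → 5
  step 9: 5 → 3
  step 10: 3 → 1
  step 11: 1 → 3
The second coordinate changes by -1 each step: at step 11 it is -5.

(3,-5)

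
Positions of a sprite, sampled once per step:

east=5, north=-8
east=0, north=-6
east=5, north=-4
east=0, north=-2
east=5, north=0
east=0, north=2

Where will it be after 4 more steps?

east=0, north=10

The east coordinate repeats the cycle [5, 0] with period 2; step 9 mod 2 = 1, giving 0.
The north coordinate changes by +2 each step, so at step 9 it is -8 + 9·(2) = 10.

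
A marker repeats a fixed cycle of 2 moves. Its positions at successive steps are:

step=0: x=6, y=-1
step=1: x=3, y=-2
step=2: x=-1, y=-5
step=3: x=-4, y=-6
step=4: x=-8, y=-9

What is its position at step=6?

Differencing gives (-3, -1), (-4, -3), (-3, -1), (-4, -3). This is the pattern (-3, -1), (-4, -3) repeated.
step 5: apply (-3, -1) → x=-11, y=-10
step 6: apply (-4, -3) → x=-15, y=-13

x=-15, y=-13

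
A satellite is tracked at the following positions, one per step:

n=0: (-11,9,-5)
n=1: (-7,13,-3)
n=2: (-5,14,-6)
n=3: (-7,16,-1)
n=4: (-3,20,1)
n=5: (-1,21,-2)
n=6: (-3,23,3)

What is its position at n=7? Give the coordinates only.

Step-to-step displacements: (+4,+4,+2), (+2,+1,-3), (-2,+2,+5), (+4,+4,+2), (+2,+1,-3), (-2,+2,+5) — a repeating cycle of length 3.
step 7: apply (+4,+4,+2) → (1,27,5)

(1,27,5)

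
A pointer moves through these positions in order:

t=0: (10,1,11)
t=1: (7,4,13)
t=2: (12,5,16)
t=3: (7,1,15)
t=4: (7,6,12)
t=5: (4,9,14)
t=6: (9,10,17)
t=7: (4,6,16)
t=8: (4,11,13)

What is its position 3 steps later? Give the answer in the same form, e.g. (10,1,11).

(1,11,17)

The moves between consecutive positions are (-3,+3,+2), (+5,+1,+3), (-5,-4,-1), (+0,+5,-3), (-3,+3,+2), (+5,+1,+3), (-5,-4,-1), (+0,+5,-3); they repeat the 4-cycle [(-3,+3,+2), (+5,+1,+3), (-5,-4,-1), (+0,+5,-3)].
step 9: apply (-3,+3,+2) → (1,14,15)
step 10: apply (+5,+1,+3) → (6,15,18)
step 11: apply (-5,-4,-1) → (1,11,17)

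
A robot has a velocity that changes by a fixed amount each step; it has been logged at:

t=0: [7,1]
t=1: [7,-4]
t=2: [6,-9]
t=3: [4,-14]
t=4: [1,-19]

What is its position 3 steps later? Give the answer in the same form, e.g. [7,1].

Successive displacements: [+0,-5], [-1,-5], [-2,-5], [-3,-5] — each changes by [-1,+0].
step 5: [1,-19] + [-4,-5] → [-3,-24]
step 6: [-3,-24] + [-5,-5] → [-8,-29]
step 7: [-8,-29] + [-6,-5] → [-14,-34]

[-14,-34]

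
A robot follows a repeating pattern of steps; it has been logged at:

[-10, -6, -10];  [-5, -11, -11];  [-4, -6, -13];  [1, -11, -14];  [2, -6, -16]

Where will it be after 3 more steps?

The moves between consecutive positions are [+5, -5, -1], [+1, +5, -2], [+5, -5, -1], [+1, +5, -2]; they repeat the 2-cycle [[+5, -5, -1], [+1, +5, -2]].
step 5: apply [+5, -5, -1] → [7, -11, -17]
step 6: apply [+1, +5, -2] → [8, -6, -19]
step 7: apply [+5, -5, -1] → [13, -11, -20]

[13, -11, -20]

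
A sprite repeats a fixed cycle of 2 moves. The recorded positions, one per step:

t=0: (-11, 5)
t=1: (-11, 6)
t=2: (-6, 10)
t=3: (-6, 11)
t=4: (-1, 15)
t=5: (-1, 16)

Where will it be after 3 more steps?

(9, 25)

Step-to-step displacements: (+0, +1), (+5, +4), (+0, +1), (+5, +4), (+0, +1) — a repeating cycle of length 2.
step 6: apply (+5, +4) → (4, 20)
step 7: apply (+0, +1) → (4, 21)
step 8: apply (+5, +4) → (9, 25)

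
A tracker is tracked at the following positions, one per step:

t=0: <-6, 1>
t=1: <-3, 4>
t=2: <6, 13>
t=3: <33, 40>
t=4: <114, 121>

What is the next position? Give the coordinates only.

<357, 364>

The jumps are <+3, +3>, <+9, +9>, <+27, +27>, <+81, +81> — a geometric progression with ratio 3.
step 5: <114, 121> + <+243, +243> → <357, 364>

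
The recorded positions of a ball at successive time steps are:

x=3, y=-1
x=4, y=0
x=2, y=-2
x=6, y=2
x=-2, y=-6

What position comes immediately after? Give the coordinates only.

The jumps are (+1, +1), (-2, -2), (+4, +4), (-8, -8) — a geometric progression with ratio -2.
step 5: x=-2, y=-6 + (+16, +16) → x=14, y=10

x=14, y=10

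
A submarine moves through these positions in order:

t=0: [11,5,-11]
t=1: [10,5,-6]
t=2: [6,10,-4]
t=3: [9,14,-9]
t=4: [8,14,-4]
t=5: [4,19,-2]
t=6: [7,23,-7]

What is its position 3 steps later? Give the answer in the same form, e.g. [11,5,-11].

Step-to-step displacements: [-1,+0,+5], [-4,+5,+2], [+3,+4,-5], [-1,+0,+5], [-4,+5,+2], [+3,+4,-5] — a repeating cycle of length 3.
step 7: apply [-1,+0,+5] → [6,23,-2]
step 8: apply [-4,+5,+2] → [2,28,0]
step 9: apply [+3,+4,-5] → [5,32,-5]

[5,32,-5]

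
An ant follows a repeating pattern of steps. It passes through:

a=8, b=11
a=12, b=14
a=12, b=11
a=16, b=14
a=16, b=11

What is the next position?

a=20, b=14

Differencing gives (+4, +3), (+0, -3), (+4, +3), (+0, -3). This is the pattern (+4, +3), (+0, -3) repeated.
step 5: apply (+4, +3) → a=20, b=14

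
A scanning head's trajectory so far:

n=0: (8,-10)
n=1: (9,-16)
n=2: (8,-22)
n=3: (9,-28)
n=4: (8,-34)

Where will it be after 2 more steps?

The first coordinate repeats the cycle [8, 9] with period 2; step 6 mod 2 = 0, giving 8.
The second coordinate changes by -6 each step, so at step 6 it is -10 + 6·(-6) = -46.

(8,-46)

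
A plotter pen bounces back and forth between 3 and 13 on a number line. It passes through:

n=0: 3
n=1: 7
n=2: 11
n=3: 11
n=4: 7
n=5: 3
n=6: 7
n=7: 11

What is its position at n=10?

The value travels 4 per step and bounces off the walls at 3 and 13.
  step 8: 11 → 11
  step 9: 11 → 7
  step 10: 7 → 3

3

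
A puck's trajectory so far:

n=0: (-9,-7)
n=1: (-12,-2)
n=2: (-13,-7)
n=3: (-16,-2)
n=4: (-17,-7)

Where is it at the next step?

(-20,-2)

The moves between consecutive positions are (-3,+5), (-1,-5), (-3,+5), (-1,-5); they repeat the 2-cycle [(-3,+5), (-1,-5)].
step 5: apply (-3,+5) → (-20,-2)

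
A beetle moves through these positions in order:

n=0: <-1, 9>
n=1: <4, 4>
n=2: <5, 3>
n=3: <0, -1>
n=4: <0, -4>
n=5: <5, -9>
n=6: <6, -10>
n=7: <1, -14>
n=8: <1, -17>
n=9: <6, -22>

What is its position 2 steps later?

Step-to-step displacements: <+5, -5>, <+1, -1>, <-5, -4>, <+0, -3>, <+5, -5>, <+1, -1>, <-5, -4>, <+0, -3>, <+5, -5> — a repeating cycle of length 4.
step 10: apply <+1, -1> → <7, -23>
step 11: apply <-5, -4> → <2, -27>

<2, -27>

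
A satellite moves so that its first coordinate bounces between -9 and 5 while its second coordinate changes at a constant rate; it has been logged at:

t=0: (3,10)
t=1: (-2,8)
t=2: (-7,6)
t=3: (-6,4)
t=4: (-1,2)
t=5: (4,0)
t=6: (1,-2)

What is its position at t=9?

(-4,-8)

The first coordinate travels 5 per step and bounces off the walls at -9 and 5.
  step 7: 1 → -4
  step 8: -4 → -9
  step 9: -9 → -4
The second coordinate changes by -2 each step: at step 9 it is -8.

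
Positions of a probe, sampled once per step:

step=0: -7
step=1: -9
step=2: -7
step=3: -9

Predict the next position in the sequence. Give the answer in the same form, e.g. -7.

-7

The jumps are -2, +2, -2 — a geometric progression with ratio -1.
step 4: -9 + 2 → -7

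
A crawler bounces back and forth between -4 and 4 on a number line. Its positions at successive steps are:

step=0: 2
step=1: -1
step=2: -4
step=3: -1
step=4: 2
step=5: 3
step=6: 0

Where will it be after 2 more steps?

-2

The value travels 3 per step and bounces off the walls at -4 and 4.
  step 7: 0 → -3
  step 8: -3 → -2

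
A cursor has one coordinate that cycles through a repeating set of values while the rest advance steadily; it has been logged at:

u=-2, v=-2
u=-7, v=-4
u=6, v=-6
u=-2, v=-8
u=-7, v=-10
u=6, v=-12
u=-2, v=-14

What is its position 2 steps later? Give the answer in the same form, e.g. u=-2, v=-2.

The u coordinate repeats the cycle [-2, -7, 6] with period 3; step 8 mod 3 = 2, giving 6.
The v coordinate changes by -2 each step, so at step 8 it is -2 + 8·(-2) = -18.

u=6, v=-18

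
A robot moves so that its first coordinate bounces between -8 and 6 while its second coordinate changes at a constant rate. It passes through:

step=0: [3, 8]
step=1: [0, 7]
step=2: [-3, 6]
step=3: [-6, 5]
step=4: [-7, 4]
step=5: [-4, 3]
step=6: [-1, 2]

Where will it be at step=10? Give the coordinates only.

The first coordinate travels 3 per step and bounces off the walls at -8 and 6.
  step 7: -1 → 2
  step 8: 2 → 5
  step 9: 5 → 4
  step 10: 4 → 1
The second coordinate changes by -1 each step: at step 10 it is -2.

[1, -2]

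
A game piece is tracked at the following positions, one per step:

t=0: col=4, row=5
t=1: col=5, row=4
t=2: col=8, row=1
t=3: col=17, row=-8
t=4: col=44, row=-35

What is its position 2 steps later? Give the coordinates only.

col=368, row=-359

Consecutive displacements (+1, -1), (+3, -3), (+9, -9), (+27, -27) scale by a factor of 3 each step.
step 5: col=44, row=-35 + (+81, -81) → col=125, row=-116
step 6: col=125, row=-116 + (+243, -243) → col=368, row=-359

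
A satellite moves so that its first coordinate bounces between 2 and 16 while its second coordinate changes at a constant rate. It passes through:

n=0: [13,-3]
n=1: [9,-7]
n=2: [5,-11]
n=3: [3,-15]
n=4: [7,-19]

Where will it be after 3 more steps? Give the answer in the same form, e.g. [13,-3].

[13,-31]

The first coordinate reflects between 2 and 16, moving 4 per step.
  step 5: 7 → 11
  step 6: 11 → 15
  step 7: 15 → 13
The second coordinate changes by -4 each step: at step 7 it is -31.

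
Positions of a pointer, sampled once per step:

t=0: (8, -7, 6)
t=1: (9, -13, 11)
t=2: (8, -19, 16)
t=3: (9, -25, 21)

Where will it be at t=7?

(9, -49, 41)

The first coordinate repeats the cycle [8, 9] with period 2; step 7 mod 2 = 1, giving 9.
The second coordinate changes by -6 each step, so at step 7 it is -7 + 7·(-6) = -49.
The third coordinate changes by +5 each step, so at step 7 it is 6 + 7·(5) = 41.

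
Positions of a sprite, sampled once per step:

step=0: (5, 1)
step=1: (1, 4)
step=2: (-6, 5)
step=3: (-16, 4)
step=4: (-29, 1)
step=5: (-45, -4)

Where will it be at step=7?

First differences are (-4, +3), (-7, +1), (-10, -1), (-13, -3), (-16, -5); their common second difference is (-3, -2) (constant acceleration).
step 6: (-45, -4) + (-19, -7) → (-64, -11)
step 7: (-64, -11) + (-22, -9) → (-86, -20)

(-86, -20)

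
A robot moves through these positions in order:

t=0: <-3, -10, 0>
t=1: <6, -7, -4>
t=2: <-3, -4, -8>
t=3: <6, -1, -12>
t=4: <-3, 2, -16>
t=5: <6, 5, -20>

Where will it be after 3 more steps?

The first coordinate repeats the cycle [-3, 6] with period 2; step 8 mod 2 = 0, giving -3.
The second coordinate changes by +3 each step, so at step 8 it is -10 + 8·(3) = 14.
The third coordinate changes by -4 each step, so at step 8 it is 0 + 8·(-4) = -32.

<-3, 14, -32>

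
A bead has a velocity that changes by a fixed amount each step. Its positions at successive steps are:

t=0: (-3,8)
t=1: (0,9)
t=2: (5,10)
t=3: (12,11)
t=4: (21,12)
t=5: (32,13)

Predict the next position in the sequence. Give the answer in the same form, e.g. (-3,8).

First differences are (+3,+1), (+5,+1), (+7,+1), (+9,+1), (+11,+1); their common second difference is (+2,+0) (constant acceleration).
step 6: (32,13) + (+13,+1) → (45,14)

(45,14)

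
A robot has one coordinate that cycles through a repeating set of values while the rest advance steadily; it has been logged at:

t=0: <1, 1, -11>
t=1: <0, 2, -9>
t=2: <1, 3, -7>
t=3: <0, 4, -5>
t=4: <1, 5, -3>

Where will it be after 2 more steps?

The first coordinate repeats the cycle [1, 0] with period 2; step 6 mod 2 = 0, giving 1.
The second coordinate changes by +1 each step, so at step 6 it is 1 + 6·(1) = 7.
The third coordinate changes by +2 each step, so at step 6 it is -11 + 6·(2) = 1.

<1, 7, 1>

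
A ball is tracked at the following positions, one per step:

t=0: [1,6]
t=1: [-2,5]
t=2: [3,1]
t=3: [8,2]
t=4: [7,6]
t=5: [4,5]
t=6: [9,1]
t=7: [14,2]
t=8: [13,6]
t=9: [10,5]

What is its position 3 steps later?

[19,6]

Differencing gives [-3,-1], [+5,-4], [+5,+1], [-1,+4], [-3,-1], [+5,-4], [+5,+1], [-1,+4], [-3,-1]. This is the pattern [-3,-1], [+5,-4], [+5,+1], [-1,+4] repeated.
step 10: apply [+5,-4] → [15,1]
step 11: apply [+5,+1] → [20,2]
step 12: apply [-1,+4] → [19,6]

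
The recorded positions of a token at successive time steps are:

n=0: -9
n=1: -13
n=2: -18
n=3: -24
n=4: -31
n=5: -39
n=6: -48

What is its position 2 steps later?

-69

First differences are -4, -5, -6, -7, -8, -9; their common second difference is -1 (constant acceleration).
step 7: -48 − 10 → -58
step 8: -58 − 11 → -69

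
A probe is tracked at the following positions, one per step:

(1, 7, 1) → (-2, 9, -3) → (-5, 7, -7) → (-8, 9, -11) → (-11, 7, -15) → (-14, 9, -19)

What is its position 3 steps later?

The first coordinate changes by -3 each step, so at step 8 it is 1 + 8·(-3) = -23.
The second coordinate repeats the cycle [7, 9] with period 2; step 8 mod 2 = 0, giving 7.
The third coordinate changes by -4 each step, so at step 8 it is 1 + 8·(-4) = -31.

(-23, 7, -31)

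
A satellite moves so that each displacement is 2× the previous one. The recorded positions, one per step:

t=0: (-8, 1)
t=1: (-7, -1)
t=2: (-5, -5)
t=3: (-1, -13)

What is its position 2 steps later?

(23, -61)

Consecutive displacements (+1, -2), (+2, -4), (+4, -8) scale by a factor of 2 each step.
step 4: (-1, -13) + (+8, -16) → (7, -29)
step 5: (7, -29) + (+16, -32) → (23, -61)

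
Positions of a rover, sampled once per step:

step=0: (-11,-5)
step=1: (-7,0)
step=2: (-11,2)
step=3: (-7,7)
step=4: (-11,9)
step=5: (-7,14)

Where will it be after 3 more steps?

The moves between consecutive positions are (+4,+5), (-4,+2), (+4,+5), (-4,+2), (+4,+5); they repeat the 2-cycle [(+4,+5), (-4,+2)].
step 6: apply (-4,+2) → (-11,16)
step 7: apply (+4,+5) → (-7,21)
step 8: apply (-4,+2) → (-11,23)

(-11,23)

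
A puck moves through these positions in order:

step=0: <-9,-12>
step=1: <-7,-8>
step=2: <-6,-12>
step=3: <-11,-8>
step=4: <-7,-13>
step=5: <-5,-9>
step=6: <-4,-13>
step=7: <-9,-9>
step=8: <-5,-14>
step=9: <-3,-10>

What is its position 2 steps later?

The moves between consecutive positions are <+2,+4>, <+1,-4>, <-5,+4>, <+4,-5>, <+2,+4>, <+1,-4>, <-5,+4>, <+4,-5>, <+2,+4>; they repeat the 4-cycle [<+2,+4>, <+1,-4>, <-5,+4>, <+4,-5>].
step 10: apply <+1,-4> → <-2,-14>
step 11: apply <-5,+4> → <-7,-10>

<-7,-10>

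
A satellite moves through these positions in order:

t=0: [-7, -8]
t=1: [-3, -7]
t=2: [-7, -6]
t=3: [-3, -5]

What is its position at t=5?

First: cycles through -7, -3 every 2 steps. Step 5 lands at position 1 of the cycle → -3.
Second: linear, +1 per step → -3 at step 5.

[-3, -3]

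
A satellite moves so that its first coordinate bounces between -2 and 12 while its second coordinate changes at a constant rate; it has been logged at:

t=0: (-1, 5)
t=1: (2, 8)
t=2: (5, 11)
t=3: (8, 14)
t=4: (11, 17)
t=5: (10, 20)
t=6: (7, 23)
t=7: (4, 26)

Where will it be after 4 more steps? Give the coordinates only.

The first coordinate reflects between -2 and 12, moving 3 per step.
  step 8: 4 → 1
  step 9: 1 → -2
  step 10: -2 → 1
  step 11: 1 → 4
The second coordinate changes by +3 each step: at step 11 it is 38.

(4, 38)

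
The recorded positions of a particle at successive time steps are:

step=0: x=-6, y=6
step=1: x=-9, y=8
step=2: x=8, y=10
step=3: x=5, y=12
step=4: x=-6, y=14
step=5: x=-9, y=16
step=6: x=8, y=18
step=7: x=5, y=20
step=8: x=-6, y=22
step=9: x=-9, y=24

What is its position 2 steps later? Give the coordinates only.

X: cycles through -6, -9, 8, 5 every 4 steps. Step 11 lands at position 3 of the cycle → 5.
Y: linear, +2 per step → 28 at step 11.

x=5, y=28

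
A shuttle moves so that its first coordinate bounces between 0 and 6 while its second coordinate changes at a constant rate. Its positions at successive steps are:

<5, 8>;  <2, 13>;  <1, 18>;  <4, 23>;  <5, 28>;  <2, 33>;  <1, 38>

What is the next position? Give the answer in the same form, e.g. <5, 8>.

The first coordinate reflects between 0 and 6, moving 3 per step.
  step 7: 1 → 4
The second coordinate changes by +5 each step: at step 7 it is 43.

<4, 43>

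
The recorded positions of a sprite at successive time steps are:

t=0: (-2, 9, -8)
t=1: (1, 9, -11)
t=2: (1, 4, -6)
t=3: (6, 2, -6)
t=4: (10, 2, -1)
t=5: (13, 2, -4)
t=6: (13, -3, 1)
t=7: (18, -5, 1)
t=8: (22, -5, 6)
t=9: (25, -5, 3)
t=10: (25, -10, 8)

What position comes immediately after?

The moves between consecutive positions are (+3, +0, -3), (+0, -5, +5), (+5, -2, +0), (+4, +0, +5), (+3, +0, -3), (+0, -5, +5), (+5, -2, +0), (+4, +0, +5), (+3, +0, -3), (+0, -5, +5); they repeat the 4-cycle [(+3, +0, -3), (+0, -5, +5), (+5, -2, +0), (+4, +0, +5)].
step 11: apply (+5, -2, +0) → (30, -12, 8)

(30, -12, 8)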